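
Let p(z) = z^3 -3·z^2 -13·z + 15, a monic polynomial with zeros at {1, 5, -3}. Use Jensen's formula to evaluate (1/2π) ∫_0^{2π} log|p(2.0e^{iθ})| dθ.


Zeros: -3, 1, 5; r = 2.0.
Inside |z| < r: 1. Outside (|z| ≥ r): -3, 5.
p(0) = 15, so log|p(0)| = log(15) = 2.7081.
Apply Jensen: I(r) = log|p(0)| + Σ_k log(r/|z_k|), summed over zeros inside |z| < r.
  log(r/|z_k|) for z_k = 1: log(2.0/1) = 0.6931
  Outside zeros (-3, 5) contribute nothing to the Jensen sum.
Sum over inside zeros: 0.6931.
I(r) = log|p(0)| + (inside sum) = 2.7081 + 0.6931 = 3.4012.
Note: since some zeros are outside |z| ≤ r, the simplified n·log(r) form does NOT apply — only the inside zeros contribute.

I(r) ≈ 3.4012.


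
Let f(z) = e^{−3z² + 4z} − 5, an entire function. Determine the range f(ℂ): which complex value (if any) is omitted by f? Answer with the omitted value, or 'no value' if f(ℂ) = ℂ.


Little Picard bounds the complement of f(ℂ) to at most one point.
The exponent g(z) = −3z² + 4z is a nonconstant polynomial, hence surjective onto ℂ. So e^{g(z)} takes every value in {e^w : w ∈ ℂ} = ℂ ∖ {0}. Adding -5 shifts the range to ℂ ∖ {-5}. f omits exactly -5.

Omitted value: -5.


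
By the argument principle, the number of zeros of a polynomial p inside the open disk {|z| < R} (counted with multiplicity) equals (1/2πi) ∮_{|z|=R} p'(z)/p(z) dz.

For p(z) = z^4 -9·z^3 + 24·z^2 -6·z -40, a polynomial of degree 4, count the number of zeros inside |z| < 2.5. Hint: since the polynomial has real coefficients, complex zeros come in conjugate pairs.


The zeros of p are: 4, (3 + 1i), (3 - 1i), -1.
Their magnitudes are: 4, 3.162, 3.162, 1.
Zeros with |z| < R = 2.5: -1.
Count = 1.
By the argument principle, (1/2πi) ∮_{|z|=R} p'(z)/p(z) dz equals exactly this count.

Number of zeros inside |z| < 2.5: 1.


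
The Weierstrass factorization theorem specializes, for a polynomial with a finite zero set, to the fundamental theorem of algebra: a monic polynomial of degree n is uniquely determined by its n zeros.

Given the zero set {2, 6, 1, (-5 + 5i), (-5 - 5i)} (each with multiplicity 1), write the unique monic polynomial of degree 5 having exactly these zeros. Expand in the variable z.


The polynomial is p(z) = ∏_{α ∈ S} (z − α), where S = {2, 6, 1, (-5 + 5i), (-5 - 5i)}.
Expanding the product yields: p(z) = z^5 + z^4 -20·z^3 -262·z^2 + 880·z -600.
Note conjugate pairs combine to real quadratics: (z − (-5+5i))(z − (-5−5i)) = z² + 10z + 50.
The resulting polynomial has degree 5 and real coefficients as required.

p(z) = z^5 + z^4 -20·z^3 -262·z^2 + 880·z -600.


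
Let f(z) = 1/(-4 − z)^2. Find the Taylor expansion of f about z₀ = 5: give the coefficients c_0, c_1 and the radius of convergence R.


Let w = z − z₀, so z = z₀ + w.
Then -4 − z = -4 − (z₀ + w) = (-4 − z₀) − w = -9 − w.
f(z) = 1/(-9 − w)^2 = (1/(-9)^2) · (1 − w/(-9))^{−2}.
By the binomial series (1−u)^{−2} = Σ_{n≥0} C(n+1, 1) u^n for |u|<1, with u = w/(-9):
  c_n = C(n+1, 1) / (-9)^(n+2).
  c_0 = 1/(-9)^2 = 1/81.
  c_1 = 2/(-9)^3 = -2/729.
The series is valid for |w/d| < 1, i.e. |z − z₀| < |d|.
Radius of convergence: R = |-4 − z₀| = |-9| = 9 (distance from z₀ to the singularity z = -4).

c_0 = 1/81, c_1 = -2/729; R = 9.


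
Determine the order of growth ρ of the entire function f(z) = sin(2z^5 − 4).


Write sin(w) = (e^{iw} ± e^{−iw})/(2 or 2i), so |sin(w)| ≤ e^{|w|}. With w = 2z^5 − 4, |w| ≤ 2r^5 + 4 on |z|=r, giving M(r) ≤ e^{2r^5 + 4} and ρ ≤ 5. For the lower bound, choose z on |z|=r with 2z^5 purely imaginary of modulus 2r^5; then |sin(2z^5 − 4)| grows like e^{2r^5}/2, so ρ ≥ 5. Hence ρ = 5.
Therefore ρ = 5.

Order ρ = 5.


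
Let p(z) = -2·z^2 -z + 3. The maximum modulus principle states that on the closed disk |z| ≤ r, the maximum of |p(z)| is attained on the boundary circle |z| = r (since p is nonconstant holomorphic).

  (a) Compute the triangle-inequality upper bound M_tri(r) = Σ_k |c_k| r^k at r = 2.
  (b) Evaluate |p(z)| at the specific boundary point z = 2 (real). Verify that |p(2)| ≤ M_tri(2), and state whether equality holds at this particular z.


Coefficients: c_0 = 3, c_1 = -1, c_2 = -2. Radius r = 2.
Part (a). Triangle bound: M_tri(r) = Σ_k |c_k| r^k
  = |3|·2^0 + |-1|·2^1 + |-2|·2^2
  = 3 + 2 + 8 = 13.
This bounds M(r) := max_{|z|=r} |p(z)| from above; equality holds iff all terms c_k z^k can be made to align in phase at a single z on |z|=r.
Part (b). At z = 2 (real, on the circle |z| = r):
  p(2) = (3)·2^0 + (-1)·2^1 + (-2)·2^2 = -7.
  |p(2)| = 7.
Check: |p(2)| = 7 ≤ 13 = M_tri(2). ✓ Equality does not hold at z = 2 (the coefficients have mixed signs, so the terms do not all align in phase there).

M_tri(2) = 13; |p(2)| = 7; equality at z=2: no.


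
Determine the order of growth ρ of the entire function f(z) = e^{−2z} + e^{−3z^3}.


Each summand is entire of order 1 and 3 respectively (as in the single-exponential case). The order of a sum is at most the max of the orders, so ρ ≤ 3. For the lower bound: on |z|=r choose arg z so that -3z^3 is real positive; then |e^{-3z^3}| = e^{3r^3} while |e^{-2z}| ≤ e^{2r^1} = o(e^{3r^3}). So |f| ≥ e^{3r^3}(1 − o(1)) and ρ ≥ 3. Hence ρ = max(1, 3) = 3.
Therefore ρ = 3.

Order ρ = 3.


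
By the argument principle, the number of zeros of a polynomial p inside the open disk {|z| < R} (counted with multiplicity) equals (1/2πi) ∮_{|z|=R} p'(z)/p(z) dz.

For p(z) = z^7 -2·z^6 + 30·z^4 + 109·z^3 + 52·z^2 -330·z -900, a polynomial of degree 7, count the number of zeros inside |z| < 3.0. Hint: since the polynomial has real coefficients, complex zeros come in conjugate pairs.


The zeros of p are: (-2 + 1i), (-2 - 1i), (-1 + 2i), (-1 - 2i), 2, (3 + 3i), (3 - 3i).
Their magnitudes are: 2.236, 2.236, 2.236, 2.236, 2, 4.243, 4.243.
Zeros with |z| < R = 3.0: (-2 + 1i), (-2 - 1i), (-1 + 2i), (-1 - 2i), 2.
Count = 5.
By the argument principle, (1/2πi) ∮_{|z|=R} p'(z)/p(z) dz equals exactly this count.

Number of zeros inside |z| < 3.0: 5.


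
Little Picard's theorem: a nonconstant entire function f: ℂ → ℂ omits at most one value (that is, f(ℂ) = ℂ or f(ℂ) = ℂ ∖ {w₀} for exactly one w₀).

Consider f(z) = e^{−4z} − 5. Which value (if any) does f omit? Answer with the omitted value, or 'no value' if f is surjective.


Little Picard bounds the complement of f(ℂ) to at most one point.
e^{−4z} is never zero on ℂ, so 1·e^{−4z} takes every value in ℂ ∖ {0}. Adding -5 shifts the range to ℂ ∖ {-5}. Thus f omits exactly the value -5.

Omitted value: -5.


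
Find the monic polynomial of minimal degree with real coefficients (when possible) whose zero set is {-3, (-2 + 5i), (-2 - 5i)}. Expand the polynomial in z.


The polynomial is p(z) = ∏_{α ∈ S} (z − α), where S = {-3, (-2 + 5i), (-2 - 5i)}.
Expanding the product yields: p(z) = z^3 + 7·z^2 + 41·z + 87.
Note conjugate pairs combine to real quadratics: (z − (-2+5i))(z − (-2−5i)) = z² + 4z + 29.
The resulting polynomial has degree 3 and real coefficients as required.

p(z) = z^3 + 7·z^2 + 41·z + 87.


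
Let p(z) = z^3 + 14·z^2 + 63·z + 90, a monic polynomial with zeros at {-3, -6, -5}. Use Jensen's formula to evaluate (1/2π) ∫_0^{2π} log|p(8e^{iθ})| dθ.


Zeros: -6, -5, -3; r = 8.
Inside |z| < r: -6, -5, -3. Outside (|z| ≥ r): ∅.
p(0) = 90, so log|p(0)| = log(90) = 4.4998.
Apply Jensen: I(r) = log|p(0)| + Σ_k log(r/|z_k|), summed over zeros inside |z| < r.
  log(r/|z_k|) for z_k = -3: log(8/3) = 0.9808
  log(r/|z_k|) for z_k = -6: log(8/6) = 0.2877
  log(r/|z_k|) for z_k = -5: log(8/5) = 0.4700
Sum over inside zeros: 1.7385.
I(r) = log|p(0)| + (inside sum) = 4.4998 + 1.7385 = 6.2383.
Closed form (all zeros inside, monic): I(r) = n·log(r) = 3·log(8) = 6.2383. ✓

I(r) ≈ 6.2383.


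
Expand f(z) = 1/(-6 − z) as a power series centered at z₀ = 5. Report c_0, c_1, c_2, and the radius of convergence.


Let w = z − z₀, so z = z₀ + w.
Then -6 − z = -6 − (z₀ + w) = (-6 − z₀) − w = -11 − w.
f(z) = 1/(-11 − w) = (1/(-11)) · 1/(1 − w/(-11)) = Σ_{n≥0} w^n / (-11)^(n+1).
So c_n = 1/(-11)^(n+1):
  c_0 = 1/(-11)^1 = -1/11.
  c_1 = 1/(-11)^2 = 1/121.
  c_2 = 1/(-11)^3 = -1/1331.
The series is valid for |w/d| < 1, i.e. |z − z₀| < |d|.
Radius of convergence: R = |-6 − z₀| = |-11| = 11 (distance from z₀ to the singularity z = -6).

c_0 = -1/11, c_1 = 1/121, c_2 = -1/1331; R = 11.


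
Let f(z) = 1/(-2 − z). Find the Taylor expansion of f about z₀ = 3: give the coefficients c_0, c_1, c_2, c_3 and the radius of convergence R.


Let w = z − z₀, so z = z₀ + w.
Then -2 − z = -2 − (z₀ + w) = (-2 − z₀) − w = -5 − w.
f(z) = 1/(-5 − w) = (1/(-5)) · 1/(1 − w/(-5)) = Σ_{n≥0} w^n / (-5)^(n+1).
So c_n = 1/(-5)^(n+1):
  c_0 = 1/(-5)^1 = -1/5.
  c_1 = 1/(-5)^2 = 1/25.
  c_2 = 1/(-5)^3 = -1/125.
  c_3 = 1/(-5)^4 = 1/625.
The series is valid for |w/d| < 1, i.e. |z − z₀| < |d|.
Radius of convergence: R = |-2 − z₀| = |-5| = 5 (distance from z₀ to the singularity z = -2).

c_0 = -1/5, c_1 = 1/25, c_2 = -1/125, c_3 = 1/625; R = 5.


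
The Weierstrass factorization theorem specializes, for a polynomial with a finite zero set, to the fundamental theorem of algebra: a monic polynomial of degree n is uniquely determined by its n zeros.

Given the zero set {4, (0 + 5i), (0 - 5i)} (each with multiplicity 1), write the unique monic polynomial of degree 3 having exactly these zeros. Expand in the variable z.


The polynomial is p(z) = ∏_{α ∈ S} (z − α), where S = {4, (0 + 5i), (0 - 5i)}.
Expanding the product yields: p(z) = z^3 -4·z^2 + 25·z -100.
Note conjugate pairs combine to real quadratics: (z − (0+5i))(z − (0−5i)) = z² + 25.
The resulting polynomial has degree 3 and real coefficients as required.

p(z) = z^3 -4·z^2 + 25·z -100.


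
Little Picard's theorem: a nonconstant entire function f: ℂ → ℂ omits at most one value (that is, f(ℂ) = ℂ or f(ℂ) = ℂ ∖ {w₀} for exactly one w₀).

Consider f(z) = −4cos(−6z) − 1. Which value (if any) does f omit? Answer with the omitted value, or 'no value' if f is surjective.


Little Picard bounds the complement of f(ℂ) to at most one point.
cos is entire and surjective onto ℂ: for every w ∈ ℂ, cos(ζ) = w has a solution ζ ∈ ℂ (e.g., via the complex inverse arccos). With ζ = −6z this gives z = ζ/(-6). Then -4·cos(−6z) takes every value in -4·ℂ = ℂ, and adding -1 is a bijection of ℂ. So f is surjective and omits no value. (Note: only on the real line is cos bounded by [−1, 1].)

Omitted value: no value.


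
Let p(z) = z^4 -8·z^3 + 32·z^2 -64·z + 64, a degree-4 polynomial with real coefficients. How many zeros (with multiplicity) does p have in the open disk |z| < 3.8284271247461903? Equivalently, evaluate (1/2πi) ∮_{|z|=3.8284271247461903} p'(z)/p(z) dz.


The zeros of p are: (2 + 2i), (2 - 2i), (2 + 2i), (2 - 2i).
Their magnitudes are: 2.828, 2.828, 2.828, 2.828.
Zeros with |z| < R = 3.8284271247461903: (2 + 2i), (2 - 2i), (2 + 2i), (2 - 2i).
Count = 4.
By the argument principle, (1/2πi) ∮_{|z|=R} p'(z)/p(z) dz equals exactly this count.

Number of zeros inside |z| < 3.8284271247461903: 4.


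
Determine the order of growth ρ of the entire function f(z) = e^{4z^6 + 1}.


|e^{4z^6 + 1}| = e^{Re(4·z^6) + 1} ≤ e^{4|z|^6 + 1} = e^{4r^6 + 1} on |z| = r, so ρ ≤ 6. Choosing z on |z|=r so that 4·z^6 is real positive (always possible by picking arg z appropriately) gives |f(z)| = e^{4r^6 + 1}, matching the bound. The additive constant 1 does not affect log log M(r) ~ 6·log r. Hence ρ = 6.
Therefore ρ = 6.

Order ρ = 6.


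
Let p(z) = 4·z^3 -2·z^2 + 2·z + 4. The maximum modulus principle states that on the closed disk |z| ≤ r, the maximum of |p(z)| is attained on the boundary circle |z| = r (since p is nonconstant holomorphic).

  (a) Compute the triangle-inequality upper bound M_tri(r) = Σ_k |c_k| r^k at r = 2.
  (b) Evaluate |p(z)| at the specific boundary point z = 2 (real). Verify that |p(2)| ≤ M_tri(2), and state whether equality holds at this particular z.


Coefficients: c_0 = 4, c_1 = 2, c_2 = -2, c_3 = 4. Radius r = 2.
Part (a). Triangle bound: M_tri(r) = Σ_k |c_k| r^k
  = |4|·2^0 + |2|·2^1 + |-2|·2^2 + |4|·2^3
  = 4 + 4 + 8 + 32 = 48.
This bounds M(r) := max_{|z|=r} |p(z)| from above; equality holds iff all terms c_k z^k can be made to align in phase at a single z on |z|=r.
Part (b). At z = 2 (real, on the circle |z| = r):
  p(2) = (4)·2^0 + (2)·2^1 + (-2)·2^2 + (4)·2^3 = 32.
  |p(2)| = 32.
Check: |p(2)| = 32 ≤ 48 = M_tri(2). ✓ Equality does not hold at z = 2 (the coefficients have mixed signs, so the terms do not all align in phase there).

M_tri(2) = 48; |p(2)| = 32; equality at z=2: no.


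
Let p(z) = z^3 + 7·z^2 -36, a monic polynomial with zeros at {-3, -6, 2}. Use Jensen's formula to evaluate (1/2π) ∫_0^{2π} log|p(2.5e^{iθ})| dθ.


Zeros: -6, -3, 2; r = 2.5.
Inside |z| < r: 2. Outside (|z| ≥ r): -6, -3.
p(0) = -36, so log|p(0)| = log(36) = 3.5835.
Apply Jensen: I(r) = log|p(0)| + Σ_k log(r/|z_k|), summed over zeros inside |z| < r.
  log(r/|z_k|) for z_k = 2: log(2.5/2) = 0.2231
  Outside zeros (-6, -3) contribute nothing to the Jensen sum.
Sum over inside zeros: 0.2231.
I(r) = log|p(0)| + (inside sum) = 3.5835 + 0.2231 = 3.8067.
Note: since some zeros are outside |z| ≤ r, the simplified n·log(r) form does NOT apply — only the inside zeros contribute.

I(r) ≈ 3.8067.


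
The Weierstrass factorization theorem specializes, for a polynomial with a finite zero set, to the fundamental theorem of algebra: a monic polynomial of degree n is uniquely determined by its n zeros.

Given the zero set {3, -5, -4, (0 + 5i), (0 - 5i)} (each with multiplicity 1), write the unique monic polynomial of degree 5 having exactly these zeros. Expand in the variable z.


The polynomial is p(z) = ∏_{α ∈ S} (z − α), where S = {3, -5, -4, (0 + 5i), (0 - 5i)}.
Expanding the product yields: p(z) = z^5 + 6·z^4 + 18·z^3 + 90·z^2 -175·z -1500.
Note conjugate pairs combine to real quadratics: (z − (0+5i))(z − (0−5i)) = z² + 25.
The resulting polynomial has degree 5 and real coefficients as required.

p(z) = z^5 + 6·z^4 + 18·z^3 + 90·z^2 -175·z -1500.


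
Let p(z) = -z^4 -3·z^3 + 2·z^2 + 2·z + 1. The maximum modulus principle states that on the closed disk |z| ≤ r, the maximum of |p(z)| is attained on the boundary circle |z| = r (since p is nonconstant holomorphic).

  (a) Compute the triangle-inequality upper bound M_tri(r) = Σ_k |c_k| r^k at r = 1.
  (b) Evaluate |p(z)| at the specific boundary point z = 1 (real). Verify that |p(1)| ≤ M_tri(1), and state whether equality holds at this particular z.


Coefficients: c_0 = 1, c_1 = 2, c_2 = 2, c_3 = -3, c_4 = -1. Radius r = 1.
Part (a). Triangle bound: M_tri(r) = Σ_k |c_k| r^k
  = |1|·1^0 + |2|·1^1 + |2|·1^2 + |-3|·1^3 + |-1|·1^4
  = 1 + 2 + 2 + 3 + 1 = 9.
This bounds M(r) := max_{|z|=r} |p(z)| from above; equality holds iff all terms c_k z^k can be made to align in phase at a single z on |z|=r.
Part (b). At z = 1 (real, on the circle |z| = r):
  p(1) = (1)·1^0 + (2)·1^1 + (2)·1^2 + (-3)·1^3 + (-1)·1^4 = 1.
  |p(1)| = 1.
Check: |p(1)| = 1 ≤ 9 = M_tri(1). ✓ Equality does not hold at z = 1 (the coefficients have mixed signs, so the terms do not all align in phase there).

M_tri(1) = 9; |p(1)| = 1; equality at z=1: no.


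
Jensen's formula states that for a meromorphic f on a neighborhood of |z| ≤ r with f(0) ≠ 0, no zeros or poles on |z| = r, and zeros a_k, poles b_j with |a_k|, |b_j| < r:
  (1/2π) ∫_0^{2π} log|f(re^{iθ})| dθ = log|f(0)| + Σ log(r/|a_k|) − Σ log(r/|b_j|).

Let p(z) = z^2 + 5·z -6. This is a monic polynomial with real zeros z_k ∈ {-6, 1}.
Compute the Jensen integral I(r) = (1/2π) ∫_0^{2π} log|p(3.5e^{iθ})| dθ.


Zeros: -6, 1; r = 3.5.
Inside |z| < r: 1. Outside (|z| ≥ r): -6.
p(0) = -6, so log|p(0)| = log(6) = 1.7918.
Apply Jensen: I(r) = log|p(0)| + Σ_k log(r/|z_k|), summed over zeros inside |z| < r.
  log(r/|z_k|) for z_k = 1: log(3.5/1) = 1.2528
  Outside zeros (-6) contribute nothing to the Jensen sum.
Sum over inside zeros: 1.2528.
I(r) = log|p(0)| + (inside sum) = 1.7918 + 1.2528 = 3.0445.
Note: since some zeros are outside |z| ≤ r, the simplified n·log(r) form does NOT apply — only the inside zeros contribute.

I(r) ≈ 3.0445.


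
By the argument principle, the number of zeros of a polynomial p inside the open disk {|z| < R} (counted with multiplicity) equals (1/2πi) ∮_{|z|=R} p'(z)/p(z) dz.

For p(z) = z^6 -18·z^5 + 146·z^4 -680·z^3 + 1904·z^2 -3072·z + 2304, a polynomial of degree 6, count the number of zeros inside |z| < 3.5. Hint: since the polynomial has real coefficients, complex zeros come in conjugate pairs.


The zeros of p are: (2 + 2i), (2 - 2i), (3 + 3i), (3 - 3i), 4, 4.
Their magnitudes are: 2.828, 2.828, 4.243, 4.243, 4, 4.
Zeros with |z| < R = 3.5: (2 + 2i), (2 - 2i).
Count = 2.
By the argument principle, (1/2πi) ∮_{|z|=R} p'(z)/p(z) dz equals exactly this count.

Number of zeros inside |z| < 3.5: 2.


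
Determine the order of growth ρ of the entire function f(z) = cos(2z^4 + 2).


Write cos(w) = (e^{iw} ± e^{−iw})/(2 or 2i), so |cos(w)| ≤ e^{|w|}. With w = 2z^4 + 2, |w| ≤ 2r^4 + 2 on |z|=r, giving M(r) ≤ e^{2r^4 + 2} and ρ ≤ 4. For the lower bound, choose z on |z|=r with 2z^4 purely imaginary of modulus 2r^4; then |cos(2z^4 + 2)| grows like e^{2r^4}/2, so ρ ≥ 4. Hence ρ = 4.
Therefore ρ = 4.

Order ρ = 4.


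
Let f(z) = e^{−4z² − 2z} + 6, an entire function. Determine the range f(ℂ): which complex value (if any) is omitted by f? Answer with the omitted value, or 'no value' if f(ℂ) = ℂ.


Little Picard bounds the complement of f(ℂ) to at most one point.
The exponent g(z) = −4z² − 2z is a nonconstant polynomial, hence surjective onto ℂ. So e^{g(z)} takes every value in {e^w : w ∈ ℂ} = ℂ ∖ {0}. Adding 6 shifts the range to ℂ ∖ {6}. f omits exactly 6.

Omitted value: 6.


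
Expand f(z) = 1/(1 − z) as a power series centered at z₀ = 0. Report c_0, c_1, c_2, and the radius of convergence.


Let w = z − z₀, so z = z₀ + w.
Then 1 − z = 1 − (z₀ + w) = (1 − z₀) − w = 1 − w.
f(z) = 1/(1 − w) = (1/(1)) · 1/(1 − w/(1)) = Σ_{n≥0} w^n / (1)^(n+1).
So c_n = 1/(1)^(n+1):
  c_0 = 1/(1)^1 = 1.
  c_1 = 1/(1)^2 = 1.
  c_2 = 1/(1)^3 = 1.
The series is valid for |w/d| < 1, i.e. |z − z₀| < |d|.
Radius of convergence: R = |1 − z₀| = |1| = 1 (distance from z₀ to the singularity z = 1).

c_0 = 1, c_1 = 1, c_2 = 1; R = 1.


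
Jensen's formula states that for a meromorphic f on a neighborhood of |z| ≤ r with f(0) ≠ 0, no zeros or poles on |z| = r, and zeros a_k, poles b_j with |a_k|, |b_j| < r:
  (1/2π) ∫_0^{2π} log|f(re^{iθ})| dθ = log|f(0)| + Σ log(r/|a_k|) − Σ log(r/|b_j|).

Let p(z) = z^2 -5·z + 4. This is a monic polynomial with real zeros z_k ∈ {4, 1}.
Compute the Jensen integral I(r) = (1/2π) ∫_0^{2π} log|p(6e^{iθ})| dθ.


Zeros: 1, 4; r = 6.
Inside |z| < r: 1, 4. Outside (|z| ≥ r): ∅.
p(0) = 4, so log|p(0)| = log(4) = 1.3863.
Apply Jensen: I(r) = log|p(0)| + Σ_k log(r/|z_k|), summed over zeros inside |z| < r.
  log(r/|z_k|) for z_k = 4: log(6/4) = 0.4055
  log(r/|z_k|) for z_k = 1: log(6/1) = 1.7918
Sum over inside zeros: 2.1972.
I(r) = log|p(0)| + (inside sum) = 1.3863 + 2.1972 = 3.5835.
Closed form (all zeros inside, monic): I(r) = n·log(r) = 2·log(6) = 3.5835. ✓

I(r) ≈ 3.5835.


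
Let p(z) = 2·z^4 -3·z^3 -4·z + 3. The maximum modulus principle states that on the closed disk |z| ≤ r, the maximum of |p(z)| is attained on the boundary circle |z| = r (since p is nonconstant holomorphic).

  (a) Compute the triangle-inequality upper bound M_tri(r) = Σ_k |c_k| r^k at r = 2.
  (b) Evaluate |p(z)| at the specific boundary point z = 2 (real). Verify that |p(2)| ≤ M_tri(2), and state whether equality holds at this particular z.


Coefficients: c_0 = 3, c_1 = -4, c_2 = 0, c_3 = -3, c_4 = 2. Radius r = 2.
Part (a). Triangle bound: M_tri(r) = Σ_k |c_k| r^k
  = |3|·2^0 + |-4|·2^1 + |0|·2^2 + |-3|·2^3 + |2|·2^4
  = 3 + 8 + 0 + 24 + 32 = 67.
This bounds M(r) := max_{|z|=r} |p(z)| from above; equality holds iff all terms c_k z^k can be made to align in phase at a single z on |z|=r.
Part (b). At z = 2 (real, on the circle |z| = r):
  p(2) = (3)·2^0 + (-4)·2^1 + (0)·2^2 + (-3)·2^3 + (2)·2^4 = 3.
  |p(2)| = 3.
Check: |p(2)| = 3 ≤ 67 = M_tri(2). ✓ Equality does not hold at z = 2 (the coefficients have mixed signs, so the terms do not all align in phase there).

M_tri(2) = 67; |p(2)| = 3; equality at z=2: no.


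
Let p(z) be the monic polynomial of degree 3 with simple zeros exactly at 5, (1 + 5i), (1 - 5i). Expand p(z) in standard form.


The polynomial is p(z) = ∏_{α ∈ S} (z − α), where S = {5, (1 + 5i), (1 - 5i)}.
Expanding the product yields: p(z) = z^3 -7·z^2 + 36·z -130.
Note conjugate pairs combine to real quadratics: (z − (1+5i))(z − (1−5i)) = z² − 2z + 26.
The resulting polynomial has degree 3 and real coefficients as required.

p(z) = z^3 -7·z^2 + 36·z -130.


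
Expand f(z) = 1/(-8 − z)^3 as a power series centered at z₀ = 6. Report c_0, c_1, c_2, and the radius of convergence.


Let w = z − z₀, so z = z₀ + w.
Then -8 − z = -8 − (z₀ + w) = (-8 − z₀) − w = -14 − w.
f(z) = 1/(-14 − w)^3 = (1/(-14)^3) · (1 − w/(-14))^{−3}.
By the binomial series (1−u)^{−3} = Σ_{n≥0} C(n+2, 2) u^n for |u|<1, with u = w/(-14):
  c_n = C(n+2, 2) / (-14)^(n+3).
  c_0 = 1/(-14)^3 = -1/2744.
  c_1 = 3/(-14)^4 = 3/38416.
  c_2 = 6/(-14)^5 = -3/268912.
The series is valid for |w/d| < 1, i.e. |z − z₀| < |d|.
Radius of convergence: R = |-8 − z₀| = |-14| = 14 (distance from z₀ to the singularity z = -8).

c_0 = -1/2744, c_1 = 3/38416, c_2 = -3/268912; R = 14.


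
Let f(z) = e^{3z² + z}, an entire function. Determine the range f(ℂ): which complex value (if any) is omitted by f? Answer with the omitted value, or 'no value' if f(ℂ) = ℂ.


Little Picard bounds the complement of f(ℂ) to at most one point.
The exponent g(z) = 3z² + z is a nonconstant polynomial, hence surjective onto ℂ. So e^{g(z)} takes every value in {e^w : w ∈ ℂ} = ℂ ∖ {0}. Adding 0 shifts the range to ℂ ∖ {0}. f omits exactly 0.

Omitted value: 0.


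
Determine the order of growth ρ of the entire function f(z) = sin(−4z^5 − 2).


Write sin(w) = (e^{iw} ± e^{−iw})/(2 or 2i), so |sin(w)| ≤ e^{|w|}. With w = −4z^5 − 2, |w| ≤ 4r^5 + 2 on |z|=r, giving M(r) ≤ e^{4r^5 + 2} and ρ ≤ 5. For the lower bound, choose z on |z|=r with -4z^5 purely imaginary of modulus 4r^5; then |sin(−4z^5 − 2)| grows like e^{4r^5}/2, so ρ ≥ 5. Hence ρ = 5.
Therefore ρ = 5.

Order ρ = 5.


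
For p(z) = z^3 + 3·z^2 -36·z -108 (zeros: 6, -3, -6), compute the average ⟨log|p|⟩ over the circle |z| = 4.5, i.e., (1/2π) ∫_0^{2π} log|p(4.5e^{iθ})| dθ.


Zeros: -6, -3, 6; r = 4.5.
Inside |z| < r: -3. Outside (|z| ≥ r): -6, 6.
p(0) = -108, so log|p(0)| = log(108) = 4.6821.
Apply Jensen: I(r) = log|p(0)| + Σ_k log(r/|z_k|), summed over zeros inside |z| < r.
  log(r/|z_k|) for z_k = -3: log(4.5/3) = 0.4055
  Outside zeros (-6, 6) contribute nothing to the Jensen sum.
Sum over inside zeros: 0.4055.
I(r) = log|p(0)| + (inside sum) = 4.6821 + 0.4055 = 5.0876.
Note: since some zeros are outside |z| ≤ r, the simplified n·log(r) form does NOT apply — only the inside zeros contribute.

I(r) ≈ 5.0876.


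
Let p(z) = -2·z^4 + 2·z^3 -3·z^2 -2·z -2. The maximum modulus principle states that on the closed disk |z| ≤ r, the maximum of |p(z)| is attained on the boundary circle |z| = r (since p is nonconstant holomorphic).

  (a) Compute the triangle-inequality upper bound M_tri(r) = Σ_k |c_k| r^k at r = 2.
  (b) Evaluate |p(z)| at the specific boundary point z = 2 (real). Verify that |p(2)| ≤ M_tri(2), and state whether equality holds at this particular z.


Coefficients: c_0 = -2, c_1 = -2, c_2 = -3, c_3 = 2, c_4 = -2. Radius r = 2.
Part (a). Triangle bound: M_tri(r) = Σ_k |c_k| r^k
  = |-2|·2^0 + |-2|·2^1 + |-3|·2^2 + |2|·2^3 + |-2|·2^4
  = 2 + 4 + 12 + 16 + 32 = 66.
This bounds M(r) := max_{|z|=r} |p(z)| from above; equality holds iff all terms c_k z^k can be made to align in phase at a single z on |z|=r.
Part (b). At z = 2 (real, on the circle |z| = r):
  p(2) = (-2)·2^0 + (-2)·2^1 + (-3)·2^2 + (2)·2^3 + (-2)·2^4 = -34.
  |p(2)| = 34.
Check: |p(2)| = 34 ≤ 66 = M_tri(2). ✓ Equality does not hold at z = 2 (the coefficients have mixed signs, so the terms do not all align in phase there).

M_tri(2) = 66; |p(2)| = 34; equality at z=2: no.


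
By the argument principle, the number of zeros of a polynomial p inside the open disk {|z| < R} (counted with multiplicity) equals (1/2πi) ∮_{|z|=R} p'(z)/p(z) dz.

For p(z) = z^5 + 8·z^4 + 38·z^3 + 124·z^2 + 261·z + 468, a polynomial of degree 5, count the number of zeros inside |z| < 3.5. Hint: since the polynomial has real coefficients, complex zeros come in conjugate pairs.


The zeros of p are: (-2 + 3i), (-2 - 3i), -4, (0 + 3i), (0 - 3i).
Their magnitudes are: 3.606, 3.606, 4, 3, 3.
Zeros with |z| < R = 3.5: (0 + 3i), (0 - 3i).
Count = 2.
By the argument principle, (1/2πi) ∮_{|z|=R} p'(z)/p(z) dz equals exactly this count.

Number of zeros inside |z| < 3.5: 2.


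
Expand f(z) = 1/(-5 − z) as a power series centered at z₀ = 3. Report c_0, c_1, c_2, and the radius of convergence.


Let w = z − z₀, so z = z₀ + w.
Then -5 − z = -5 − (z₀ + w) = (-5 − z₀) − w = -8 − w.
f(z) = 1/(-8 − w) = (1/(-8)) · 1/(1 − w/(-8)) = Σ_{n≥0} w^n / (-8)^(n+1).
So c_n = 1/(-8)^(n+1):
  c_0 = 1/(-8)^1 = -1/8.
  c_1 = 1/(-8)^2 = 1/64.
  c_2 = 1/(-8)^3 = -1/512.
The series is valid for |w/d| < 1, i.e. |z − z₀| < |d|.
Radius of convergence: R = |-5 − z₀| = |-8| = 8 (distance from z₀ to the singularity z = -5).

c_0 = -1/8, c_1 = 1/64, c_2 = -1/512; R = 8.


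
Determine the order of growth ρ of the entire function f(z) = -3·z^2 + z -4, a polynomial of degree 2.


|f(z)| ≤ Σ|c_k|·r^k = O(r^2) as r → ∞. Polynomial growth is O(e^{r^ε}) for every ε > 0 (since r^2/e^{r^ε} → 0), so ρ ≤ ε for all ε > 0, i.e. ρ = 0. Every nonconstant polynomial has order 0.
Therefore ρ = 0.

Order ρ = 0.


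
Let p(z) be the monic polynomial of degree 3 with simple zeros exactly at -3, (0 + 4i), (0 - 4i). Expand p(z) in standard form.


The polynomial is p(z) = ∏_{α ∈ S} (z − α), where S = {-3, (0 + 4i), (0 - 4i)}.
Expanding the product yields: p(z) = z^3 + 3·z^2 + 16·z + 48.
Note conjugate pairs combine to real quadratics: (z − (0+4i))(z − (0−4i)) = z² + 16.
The resulting polynomial has degree 3 and real coefficients as required.

p(z) = z^3 + 3·z^2 + 16·z + 48.


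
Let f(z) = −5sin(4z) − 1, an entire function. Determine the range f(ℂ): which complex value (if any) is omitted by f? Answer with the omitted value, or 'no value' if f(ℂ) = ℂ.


Little Picard bounds the complement of f(ℂ) to at most one point.
sin is entire and surjective onto ℂ: for every w ∈ ℂ, sin(ζ) = w has a solution ζ ∈ ℂ (e.g., via the complex inverse arcsin). With ζ = 4z this gives z = ζ/(4). Then -5·sin(4z) takes every value in -5·ℂ = ℂ, and adding -1 is a bijection of ℂ. So f is surjective and omits no value. (Note: only on the real line is sin bounded by [−1, 1].)

Omitted value: no value.


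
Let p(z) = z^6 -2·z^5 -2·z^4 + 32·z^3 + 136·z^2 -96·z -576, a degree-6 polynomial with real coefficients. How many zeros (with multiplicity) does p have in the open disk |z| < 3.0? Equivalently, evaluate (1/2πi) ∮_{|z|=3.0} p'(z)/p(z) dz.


The zeros of p are: (-2 + 2i), (-2 - 2i), (3 + 3i), (3 - 3i), 2, -2.
Their magnitudes are: 2.828, 2.828, 4.243, 4.243, 2, 2.
Zeros with |z| < R = 3.0: (-2 + 2i), (-2 - 2i), 2, -2.
Count = 4.
By the argument principle, (1/2πi) ∮_{|z|=R} p'(z)/p(z) dz equals exactly this count.

Number of zeros inside |z| < 3.0: 4.


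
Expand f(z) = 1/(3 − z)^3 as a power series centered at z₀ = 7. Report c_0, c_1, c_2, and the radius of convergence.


Let w = z − z₀, so z = z₀ + w.
Then 3 − z = 3 − (z₀ + w) = (3 − z₀) − w = -4 − w.
f(z) = 1/(-4 − w)^3 = (1/(-4)^3) · (1 − w/(-4))^{−3}.
By the binomial series (1−u)^{−3} = Σ_{n≥0} C(n+2, 2) u^n for |u|<1, with u = w/(-4):
  c_n = C(n+2, 2) / (-4)^(n+3).
  c_0 = 1/(-4)^3 = -1/64.
  c_1 = 3/(-4)^4 = 3/256.
  c_2 = 6/(-4)^5 = -3/512.
The series is valid for |w/d| < 1, i.e. |z − z₀| < |d|.
Radius of convergence: R = |3 − z₀| = |-4| = 4 (distance from z₀ to the singularity z = 3).

c_0 = -1/64, c_1 = 3/256, c_2 = -3/512; R = 4.


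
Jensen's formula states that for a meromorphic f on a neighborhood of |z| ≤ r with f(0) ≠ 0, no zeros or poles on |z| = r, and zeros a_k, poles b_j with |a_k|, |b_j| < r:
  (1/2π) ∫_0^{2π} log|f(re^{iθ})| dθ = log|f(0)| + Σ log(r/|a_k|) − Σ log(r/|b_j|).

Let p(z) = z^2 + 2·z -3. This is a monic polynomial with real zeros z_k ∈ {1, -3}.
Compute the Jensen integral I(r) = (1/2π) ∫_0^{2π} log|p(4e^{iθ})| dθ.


Zeros: -3, 1; r = 4.
Inside |z| < r: -3, 1. Outside (|z| ≥ r): ∅.
p(0) = -3, so log|p(0)| = log(3) = 1.0986.
Apply Jensen: I(r) = log|p(0)| + Σ_k log(r/|z_k|), summed over zeros inside |z| < r.
  log(r/|z_k|) for z_k = 1: log(4/1) = 1.3863
  log(r/|z_k|) for z_k = -3: log(4/3) = 0.2877
Sum over inside zeros: 1.6740.
I(r) = log|p(0)| + (inside sum) = 1.0986 + 1.6740 = 2.7726.
Closed form (all zeros inside, monic): I(r) = n·log(r) = 2·log(4) = 2.7726. ✓

I(r) ≈ 2.7726.


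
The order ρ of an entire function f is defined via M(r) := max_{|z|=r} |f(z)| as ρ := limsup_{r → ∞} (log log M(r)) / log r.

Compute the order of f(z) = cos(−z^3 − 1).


Write cos(w) = (e^{iw} ± e^{−iw})/(2 or 2i), so |cos(w)| ≤ e^{|w|}. With w = −z^3 − 1, |w| ≤ 1r^3 + 1 on |z|=r, giving M(r) ≤ e^{1r^3 + 1} and ρ ≤ 3. For the lower bound, choose z on |z|=r with -1z^3 purely imaginary of modulus 1r^3; then |cos(−z^3 − 1)| grows like e^{1r^3}/2, so ρ ≥ 3. Hence ρ = 3.
Therefore ρ = 3.

Order ρ = 3.


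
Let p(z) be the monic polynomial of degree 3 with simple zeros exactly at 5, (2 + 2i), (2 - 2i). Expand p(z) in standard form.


The polynomial is p(z) = ∏_{α ∈ S} (z − α), where S = {5, (2 + 2i), (2 - 2i)}.
Expanding the product yields: p(z) = z^3 -9·z^2 + 28·z -40.
Note conjugate pairs combine to real quadratics: (z − (2+2i))(z − (2−2i)) = z² − 4z + 8.
The resulting polynomial has degree 3 and real coefficients as required.

p(z) = z^3 -9·z^2 + 28·z -40.


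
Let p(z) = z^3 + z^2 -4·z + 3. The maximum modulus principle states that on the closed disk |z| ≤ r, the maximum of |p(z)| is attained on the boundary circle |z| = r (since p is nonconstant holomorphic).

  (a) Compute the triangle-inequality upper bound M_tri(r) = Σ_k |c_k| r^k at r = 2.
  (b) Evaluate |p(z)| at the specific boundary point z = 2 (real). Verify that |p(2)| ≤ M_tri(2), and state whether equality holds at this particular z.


Coefficients: c_0 = 3, c_1 = -4, c_2 = 1, c_3 = 1. Radius r = 2.
Part (a). Triangle bound: M_tri(r) = Σ_k |c_k| r^k
  = |3|·2^0 + |-4|·2^1 + |1|·2^2 + |1|·2^3
  = 3 + 8 + 4 + 8 = 23.
This bounds M(r) := max_{|z|=r} |p(z)| from above; equality holds iff all terms c_k z^k can be made to align in phase at a single z on |z|=r.
Part (b). At z = 2 (real, on the circle |z| = r):
  p(2) = (3)·2^0 + (-4)·2^1 + (1)·2^2 + (1)·2^3 = 7.
  |p(2)| = 7.
Check: |p(2)| = 7 ≤ 23 = M_tri(2). ✓ Equality does not hold at z = 2 (the coefficients have mixed signs, so the terms do not all align in phase there).

M_tri(2) = 23; |p(2)| = 7; equality at z=2: no.


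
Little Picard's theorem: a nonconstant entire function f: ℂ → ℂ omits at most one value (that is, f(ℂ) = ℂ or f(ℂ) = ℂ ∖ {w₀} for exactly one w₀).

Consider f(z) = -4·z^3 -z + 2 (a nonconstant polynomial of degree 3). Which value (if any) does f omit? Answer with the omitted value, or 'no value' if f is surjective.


Little Picard bounds the complement of f(ℂ) to at most one point.
For every w ∈ ℂ, the equation p(z) − w = 0 is a nonconstant polynomial in z and hence has at least one root by the fundamental theorem of algebra. So p is surjective onto ℂ, omitting no value.

Omitted value: no value.


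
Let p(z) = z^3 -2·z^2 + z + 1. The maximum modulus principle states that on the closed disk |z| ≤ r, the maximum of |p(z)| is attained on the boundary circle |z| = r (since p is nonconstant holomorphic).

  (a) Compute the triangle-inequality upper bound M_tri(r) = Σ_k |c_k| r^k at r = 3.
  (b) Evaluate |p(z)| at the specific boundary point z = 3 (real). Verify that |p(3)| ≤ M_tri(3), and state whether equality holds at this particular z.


Coefficients: c_0 = 1, c_1 = 1, c_2 = -2, c_3 = 1. Radius r = 3.
Part (a). Triangle bound: M_tri(r) = Σ_k |c_k| r^k
  = |1|·3^0 + |1|·3^1 + |-2|·3^2 + |1|·3^3
  = 1 + 3 + 18 + 27 = 49.
This bounds M(r) := max_{|z|=r} |p(z)| from above; equality holds iff all terms c_k z^k can be made to align in phase at a single z on |z|=r.
Part (b). At z = 3 (real, on the circle |z| = r):
  p(3) = (1)·3^0 + (1)·3^1 + (-2)·3^2 + (1)·3^3 = 13.
  |p(3)| = 13.
Check: |p(3)| = 13 ≤ 49 = M_tri(3). ✓ Equality does not hold at z = 3 (the coefficients have mixed signs, so the terms do not all align in phase there).

M_tri(3) = 49; |p(3)| = 13; equality at z=3: no.


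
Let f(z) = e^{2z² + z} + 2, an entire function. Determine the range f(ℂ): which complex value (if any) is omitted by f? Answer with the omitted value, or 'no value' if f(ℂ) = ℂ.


Little Picard bounds the complement of f(ℂ) to at most one point.
The exponent g(z) = 2z² + z is a nonconstant polynomial, hence surjective onto ℂ. So e^{g(z)} takes every value in {e^w : w ∈ ℂ} = ℂ ∖ {0}. Adding 2 shifts the range to ℂ ∖ {2}. f omits exactly 2.

Omitted value: 2.


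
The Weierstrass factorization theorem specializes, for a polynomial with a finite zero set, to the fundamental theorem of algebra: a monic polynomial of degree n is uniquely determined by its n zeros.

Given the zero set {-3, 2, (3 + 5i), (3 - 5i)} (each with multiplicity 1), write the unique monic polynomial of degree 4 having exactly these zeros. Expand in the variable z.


The polynomial is p(z) = ∏_{α ∈ S} (z − α), where S = {-3, 2, (3 + 5i), (3 - 5i)}.
Expanding the product yields: p(z) = z^4 -5·z^3 + 22·z^2 + 70·z -204.
Note conjugate pairs combine to real quadratics: (z − (3+5i))(z − (3−5i)) = z² − 6z + 34.
The resulting polynomial has degree 4 and real coefficients as required.

p(z) = z^4 -5·z^3 + 22·z^2 + 70·z -204.


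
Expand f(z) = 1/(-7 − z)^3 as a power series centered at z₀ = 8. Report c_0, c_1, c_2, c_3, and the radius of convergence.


Let w = z − z₀, so z = z₀ + w.
Then -7 − z = -7 − (z₀ + w) = (-7 − z₀) − w = -15 − w.
f(z) = 1/(-15 − w)^3 = (1/(-15)^3) · (1 − w/(-15))^{−3}.
By the binomial series (1−u)^{−3} = Σ_{n≥0} C(n+2, 2) u^n for |u|<1, with u = w/(-15):
  c_n = C(n+2, 2) / (-15)^(n+3).
  c_0 = 1/(-15)^3 = -1/3375.
  c_1 = 3/(-15)^4 = 1/16875.
  c_2 = 6/(-15)^5 = -2/253125.
  c_3 = 10/(-15)^6 = 2/2278125.
The series is valid for |w/d| < 1, i.e. |z − z₀| < |d|.
Radius of convergence: R = |-7 − z₀| = |-15| = 15 (distance from z₀ to the singularity z = -7).

c_0 = -1/3375, c_1 = 1/16875, c_2 = -2/253125, c_3 = 2/2278125; R = 15.


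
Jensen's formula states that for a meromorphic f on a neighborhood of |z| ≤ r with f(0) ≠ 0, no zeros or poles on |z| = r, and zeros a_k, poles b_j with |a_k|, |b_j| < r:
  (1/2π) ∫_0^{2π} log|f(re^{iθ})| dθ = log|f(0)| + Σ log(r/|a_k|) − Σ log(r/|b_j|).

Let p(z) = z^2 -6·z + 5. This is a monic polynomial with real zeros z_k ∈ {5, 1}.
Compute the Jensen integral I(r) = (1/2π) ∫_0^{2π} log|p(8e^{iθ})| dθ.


Zeros: 1, 5; r = 8.
Inside |z| < r: 1, 5. Outside (|z| ≥ r): ∅.
p(0) = 5, so log|p(0)| = log(5) = 1.6094.
Apply Jensen: I(r) = log|p(0)| + Σ_k log(r/|z_k|), summed over zeros inside |z| < r.
  log(r/|z_k|) for z_k = 5: log(8/5) = 0.4700
  log(r/|z_k|) for z_k = 1: log(8/1) = 2.0794
Sum over inside zeros: 2.5494.
I(r) = log|p(0)| + (inside sum) = 1.6094 + 2.5494 = 4.1589.
Closed form (all zeros inside, monic): I(r) = n·log(r) = 2·log(8) = 4.1589. ✓

I(r) ≈ 4.1589.


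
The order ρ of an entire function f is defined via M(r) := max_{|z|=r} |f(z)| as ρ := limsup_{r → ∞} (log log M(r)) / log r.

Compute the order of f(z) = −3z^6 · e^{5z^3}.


M(r) = max_{|z|=r} |-3|·|z|^6·|e^{5z^3}| = 3·r^6 · e^{5r^3} (the factors attain their maxima compatibly on |z|=r). Then log M(r) = log 3 + 6·log r + 5r^3, dominated by the last term, so log log M(r) ~ 3·log r. The polynomial factor -3z^6 contributes only a log r term and does not affect the order. ρ = 3.
Therefore ρ = 3.

Order ρ = 3.


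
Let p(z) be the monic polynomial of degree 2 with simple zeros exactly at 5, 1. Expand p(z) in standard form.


The polynomial is p(z) = ∏_{α ∈ S} (z − α), where S = {5, 1}.
Expanding the product yields: p(z) = z^2 -6·z + 5.
The resulting polynomial has degree 2 and real coefficients as required.

p(z) = z^2 -6·z + 5.


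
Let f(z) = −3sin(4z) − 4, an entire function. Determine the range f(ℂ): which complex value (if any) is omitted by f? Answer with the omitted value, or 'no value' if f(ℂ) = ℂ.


Little Picard bounds the complement of f(ℂ) to at most one point.
sin is entire and surjective onto ℂ: for every w ∈ ℂ, sin(ζ) = w has a solution ζ ∈ ℂ (e.g., via the complex inverse arcsin). With ζ = 4z this gives z = ζ/(4). Then -3·sin(4z) takes every value in -3·ℂ = ℂ, and adding -4 is a bijection of ℂ. So f is surjective and omits no value. (Note: only on the real line is sin bounded by [−1, 1].)

Omitted value: no value.


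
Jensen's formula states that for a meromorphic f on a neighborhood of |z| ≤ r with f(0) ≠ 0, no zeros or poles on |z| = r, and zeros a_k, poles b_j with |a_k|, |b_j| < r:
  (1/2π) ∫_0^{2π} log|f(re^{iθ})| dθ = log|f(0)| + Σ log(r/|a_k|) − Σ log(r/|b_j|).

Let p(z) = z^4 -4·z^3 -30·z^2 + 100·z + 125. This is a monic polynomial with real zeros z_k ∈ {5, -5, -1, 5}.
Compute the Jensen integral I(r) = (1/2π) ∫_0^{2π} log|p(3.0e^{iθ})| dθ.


Zeros: -5, -1, 5, 5; r = 3.0.
Inside |z| < r: -1. Outside (|z| ≥ r): -5, 5, 5.
p(0) = 125, so log|p(0)| = log(125) = 4.8283.
Apply Jensen: I(r) = log|p(0)| + Σ_k log(r/|z_k|), summed over zeros inside |z| < r.
  log(r/|z_k|) for z_k = -1: log(3.0/1) = 1.0986
  Outside zeros (-5, 5, 5) contribute nothing to the Jensen sum.
Sum over inside zeros: 1.0986.
I(r) = log|p(0)| + (inside sum) = 4.8283 + 1.0986 = 5.9269.
Note: since some zeros are outside |z| ≤ r, the simplified n·log(r) form does NOT apply — only the inside zeros contribute.

I(r) ≈ 5.9269.


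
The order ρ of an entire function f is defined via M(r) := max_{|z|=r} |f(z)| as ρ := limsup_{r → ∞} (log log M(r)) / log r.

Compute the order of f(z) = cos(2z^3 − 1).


Write cos(w) = (e^{iw} ± e^{−iw})/(2 or 2i), so |cos(w)| ≤ e^{|w|}. With w = 2z^3 − 1, |w| ≤ 2r^3 + 1 on |z|=r, giving M(r) ≤ e^{2r^3 + 1} and ρ ≤ 3. For the lower bound, choose z on |z|=r with 2z^3 purely imaginary of modulus 2r^3; then |cos(2z^3 − 1)| grows like e^{2r^3}/2, so ρ ≥ 3. Hence ρ = 3.
Therefore ρ = 3.

Order ρ = 3.


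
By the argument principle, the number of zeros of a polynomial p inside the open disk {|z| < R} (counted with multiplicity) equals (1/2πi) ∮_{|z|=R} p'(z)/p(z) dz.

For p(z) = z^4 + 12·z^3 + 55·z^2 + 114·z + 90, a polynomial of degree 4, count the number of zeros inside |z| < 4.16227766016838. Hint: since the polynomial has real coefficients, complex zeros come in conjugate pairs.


The zeros of p are: (-3 + 1i), (-3 - 1i), -3, -3.
Their magnitudes are: 3.162, 3.162, 3, 3.
Zeros with |z| < R = 4.16227766016838: (-3 + 1i), (-3 - 1i), -3, -3.
Count = 4.
By the argument principle, (1/2πi) ∮_{|z|=R} p'(z)/p(z) dz equals exactly this count.

Number of zeros inside |z| < 4.16227766016838: 4.
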